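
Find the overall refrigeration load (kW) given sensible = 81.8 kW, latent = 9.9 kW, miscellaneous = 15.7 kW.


Q_total = Q_s + Q_l + Q_misc
Q_total = 81.8 + 9.9 + 15.7
Q_total = 107.4 kW

107.4


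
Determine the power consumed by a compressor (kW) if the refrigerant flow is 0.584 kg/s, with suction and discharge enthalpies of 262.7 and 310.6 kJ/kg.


dh = 310.6 - 262.7 = 47.9 kJ/kg
W = m_dot * dh = 0.584 * 47.9 = 27.97 kW

27.97


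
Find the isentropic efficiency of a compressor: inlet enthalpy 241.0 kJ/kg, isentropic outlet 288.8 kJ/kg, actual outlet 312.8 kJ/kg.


dh_ideal = 288.8 - 241.0 = 47.8 kJ/kg
dh_actual = 312.8 - 241.0 = 71.8 kJ/kg
eta_s = dh_ideal / dh_actual = 47.8 / 71.8
eta_s = 0.6657

0.6657


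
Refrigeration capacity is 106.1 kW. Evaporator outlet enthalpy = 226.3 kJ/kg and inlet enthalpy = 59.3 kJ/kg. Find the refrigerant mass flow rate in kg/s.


dh = 226.3 - 59.3 = 167.0 kJ/kg
m_dot = Q / dh = 106.1 / 167.0 = 0.6353 kg/s

0.6353


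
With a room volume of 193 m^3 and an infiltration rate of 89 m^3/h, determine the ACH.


ACH = flow / volume
ACH = 89 / 193
ACH = 0.461

0.461


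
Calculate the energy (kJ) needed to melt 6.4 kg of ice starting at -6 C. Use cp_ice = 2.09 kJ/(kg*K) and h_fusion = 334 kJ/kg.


Sensible heat = cp * dT = 2.09 * 6 = 12.54 kJ/kg
Total per kg = 12.54 + 334 = 346.54 kJ/kg
Q = m * total = 6.4 * 346.54
Q = 2217.9 kJ

2217.9


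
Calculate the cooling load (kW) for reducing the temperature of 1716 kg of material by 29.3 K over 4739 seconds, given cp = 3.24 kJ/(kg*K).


Q = m * cp * dT / t
Q = 1716 * 3.24 * 29.3 / 4739
Q = 34.375 kW

34.375


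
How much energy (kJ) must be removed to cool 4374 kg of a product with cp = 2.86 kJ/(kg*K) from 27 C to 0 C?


dT = 27 - (0) = 27 K
Q = m * cp * dT = 4374 * 2.86 * 27
Q = 337760 kJ

337760


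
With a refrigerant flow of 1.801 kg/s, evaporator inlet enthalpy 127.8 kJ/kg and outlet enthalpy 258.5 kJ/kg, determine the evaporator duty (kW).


dh = 258.5 - 127.8 = 130.7 kJ/kg
Q_evap = m_dot * dh = 1.801 * 130.7
Q_evap = 235.39 kW

235.39


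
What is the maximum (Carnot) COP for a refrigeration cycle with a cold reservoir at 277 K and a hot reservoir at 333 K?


dT = 333 - 277 = 56 K
COP_carnot = T_cold / dT = 277 / 56
COP_carnot = 4.946

4.946


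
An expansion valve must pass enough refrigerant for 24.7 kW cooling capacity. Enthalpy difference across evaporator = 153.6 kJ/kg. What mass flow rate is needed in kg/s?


m_dot = Q / dh
m_dot = 24.7 / 153.6
m_dot = 0.1608 kg/s

0.1608


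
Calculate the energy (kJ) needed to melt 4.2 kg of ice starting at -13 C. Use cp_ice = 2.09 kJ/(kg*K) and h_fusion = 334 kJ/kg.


Sensible heat = cp * dT = 2.09 * 13 = 27.17 kJ/kg
Total per kg = 27.17 + 334 = 361.17 kJ/kg
Q = m * total = 4.2 * 361.17
Q = 1516.9 kJ

1516.9


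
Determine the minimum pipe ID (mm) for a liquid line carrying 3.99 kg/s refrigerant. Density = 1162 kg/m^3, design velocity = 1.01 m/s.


A = m_dot / (rho * v) = 3.99 / (1162 * 1.01) = 0.003399737564 m^2
d = sqrt(4*A/pi) * 1000
d = 65.8 mm

65.8


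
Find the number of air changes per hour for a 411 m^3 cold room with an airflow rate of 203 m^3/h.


ACH = flow / volume
ACH = 203 / 411
ACH = 0.494

0.494


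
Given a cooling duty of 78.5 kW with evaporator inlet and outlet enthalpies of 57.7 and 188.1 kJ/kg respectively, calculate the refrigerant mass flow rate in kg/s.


dh = 188.1 - 57.7 = 130.4 kJ/kg
m_dot = Q / dh = 78.5 / 130.4 = 0.602 kg/s

0.602


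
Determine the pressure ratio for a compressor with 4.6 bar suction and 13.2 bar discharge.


PR = P_high / P_low
PR = 13.2 / 4.6
PR = 2.87

2.87


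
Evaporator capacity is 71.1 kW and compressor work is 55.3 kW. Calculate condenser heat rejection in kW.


Q_cond = Q_evap + W
Q_cond = 71.1 + 55.3
Q_cond = 126.4 kW

126.4


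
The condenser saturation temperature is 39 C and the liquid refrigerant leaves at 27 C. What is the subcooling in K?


Subcooling = T_cond - T_liquid
Subcooling = 39 - 27
Subcooling = 12 K

12


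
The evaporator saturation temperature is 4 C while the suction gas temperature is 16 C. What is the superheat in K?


Superheat = T_suction - T_evap
Superheat = 16 - (4)
Superheat = 12 K

12


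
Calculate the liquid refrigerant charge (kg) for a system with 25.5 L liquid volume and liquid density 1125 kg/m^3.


Charge = V * rho / 1000
Charge = 25.5 * 1125 / 1000
Charge = 28.69 kg

28.69


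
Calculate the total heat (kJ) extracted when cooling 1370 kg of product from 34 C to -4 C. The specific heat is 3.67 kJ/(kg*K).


dT = 34 - (-4) = 38 K
Q = m * cp * dT = 1370 * 3.67 * 38
Q = 191060 kJ

191060


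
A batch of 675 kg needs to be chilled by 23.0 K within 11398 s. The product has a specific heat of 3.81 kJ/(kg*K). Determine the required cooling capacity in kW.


Q = m * cp * dT / t
Q = 675 * 3.81 * 23.0 / 11398
Q = 5.19 kW

5.19


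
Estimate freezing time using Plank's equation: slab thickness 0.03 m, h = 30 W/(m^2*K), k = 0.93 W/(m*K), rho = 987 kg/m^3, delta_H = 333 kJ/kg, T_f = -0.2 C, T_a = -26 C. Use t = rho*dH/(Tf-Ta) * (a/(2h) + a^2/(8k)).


dT = -0.2 - (-26) = 25.8 K
term1 = a/(2h) = 0.03/(2*30) = 0.0005
term2 = a^2/(8k) = 0.03^2/(8*0.93) = 0.0001209677419
t = rho*dH*1000/dT * (term1 + term2)
t = 987*333*1000/25.8 * (0.0005 + 0.0001209677419)
t = 7911 s

7911


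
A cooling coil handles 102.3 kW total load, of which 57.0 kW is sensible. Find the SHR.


SHR = Q_sensible / Q_total
SHR = 57.0 / 102.3
SHR = 0.557

0.557


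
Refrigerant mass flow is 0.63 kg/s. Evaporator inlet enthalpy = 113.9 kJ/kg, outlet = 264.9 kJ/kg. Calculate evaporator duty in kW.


dh = 264.9 - 113.9 = 151.0 kJ/kg
Q_evap = m_dot * dh = 0.63 * 151.0
Q_evap = 95.13 kW

95.13


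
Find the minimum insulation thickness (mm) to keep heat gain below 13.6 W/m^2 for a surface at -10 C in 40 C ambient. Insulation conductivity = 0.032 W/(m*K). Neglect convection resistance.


dT = 40 - (-10) = 50 K
thickness = k * dT / q_max * 1000
thickness = 0.032 * 50 / 13.6 * 1000
thickness = 117.6 mm

117.6


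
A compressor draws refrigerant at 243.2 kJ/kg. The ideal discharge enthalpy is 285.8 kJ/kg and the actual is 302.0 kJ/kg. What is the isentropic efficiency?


dh_ideal = 285.8 - 243.2 = 42.6 kJ/kg
dh_actual = 302.0 - 243.2 = 58.8 kJ/kg
eta_s = dh_ideal / dh_actual = 42.6 / 58.8
eta_s = 0.7245

0.7245


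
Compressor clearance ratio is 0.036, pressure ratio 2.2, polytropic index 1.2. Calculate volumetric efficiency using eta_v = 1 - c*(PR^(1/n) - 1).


PR^(1/n) = 2.2^(1/1.2) = 1.92908886
eta_v = 1 - 0.036 * (1.92908886 - 1)
eta_v = 0.9666

0.9666


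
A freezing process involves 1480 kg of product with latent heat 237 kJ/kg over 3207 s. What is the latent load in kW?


Q_lat = m * h_fg / t
Q_lat = 1480 * 237 / 3207
Q_lat = 109.37 kW

109.37


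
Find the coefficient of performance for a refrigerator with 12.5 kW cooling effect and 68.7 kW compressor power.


COP = Q_evap / W
COP = 12.5 / 68.7
COP = 0.182

0.182


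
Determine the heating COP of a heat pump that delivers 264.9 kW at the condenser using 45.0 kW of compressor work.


COP_hp = Q_cond / W
COP_hp = 264.9 / 45.0
COP_hp = 5.887

5.887


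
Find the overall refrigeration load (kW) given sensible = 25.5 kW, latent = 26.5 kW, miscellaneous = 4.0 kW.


Q_total = Q_s + Q_l + Q_misc
Q_total = 25.5 + 26.5 + 4.0
Q_total = 56.0 kW

56.0


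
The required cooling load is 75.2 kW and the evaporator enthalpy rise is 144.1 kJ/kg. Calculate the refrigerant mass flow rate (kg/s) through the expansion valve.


m_dot = Q / dh
m_dot = 75.2 / 144.1
m_dot = 0.5219 kg/s

0.5219


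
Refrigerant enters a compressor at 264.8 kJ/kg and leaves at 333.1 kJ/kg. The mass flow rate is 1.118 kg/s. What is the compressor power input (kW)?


dh = 333.1 - 264.8 = 68.3 kJ/kg
W = m_dot * dh = 1.118 * 68.3 = 76.36 kW

76.36


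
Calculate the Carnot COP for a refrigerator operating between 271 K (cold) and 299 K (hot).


dT = 299 - 271 = 28 K
COP_carnot = T_cold / dT = 271 / 28
COP_carnot = 9.679

9.679


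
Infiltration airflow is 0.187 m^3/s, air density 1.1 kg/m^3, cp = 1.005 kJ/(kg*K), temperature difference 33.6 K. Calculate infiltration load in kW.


Q = V_dot * rho * cp * dT
Q = 0.187 * 1.1 * 1.005 * 33.6
Q = 6.946 kW

6.946


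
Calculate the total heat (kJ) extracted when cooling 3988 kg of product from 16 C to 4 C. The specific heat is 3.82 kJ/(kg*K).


dT = 16 - (4) = 12 K
Q = m * cp * dT = 3988 * 3.82 * 12
Q = 182810 kJ

182810


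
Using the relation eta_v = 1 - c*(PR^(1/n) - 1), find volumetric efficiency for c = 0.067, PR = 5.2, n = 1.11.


PR^(1/n) = 5.2^(1/1.11) = 4.41619313
eta_v = 1 - 0.067 * (4.41619313 - 1)
eta_v = 0.7711

0.7711


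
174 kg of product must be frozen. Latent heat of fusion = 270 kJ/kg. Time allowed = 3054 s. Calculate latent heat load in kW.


Q_lat = m * h_fg / t
Q_lat = 174 * 270 / 3054
Q_lat = 15.38 kW

15.38


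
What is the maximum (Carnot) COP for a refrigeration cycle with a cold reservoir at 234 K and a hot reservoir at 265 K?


dT = 265 - 234 = 31 K
COP_carnot = T_cold / dT = 234 / 31
COP_carnot = 7.548

7.548


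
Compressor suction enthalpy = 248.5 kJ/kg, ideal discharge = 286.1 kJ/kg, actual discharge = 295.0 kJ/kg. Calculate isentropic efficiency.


dh_ideal = 286.1 - 248.5 = 37.6 kJ/kg
dh_actual = 295.0 - 248.5 = 46.5 kJ/kg
eta_s = dh_ideal / dh_actual = 37.6 / 46.5
eta_s = 0.8086

0.8086


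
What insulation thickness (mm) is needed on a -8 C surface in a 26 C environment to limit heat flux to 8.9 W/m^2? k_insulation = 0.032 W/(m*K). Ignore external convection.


dT = 26 - (-8) = 34 K
thickness = k * dT / q_max * 1000
thickness = 0.032 * 34 / 8.9 * 1000
thickness = 122.2 mm

122.2


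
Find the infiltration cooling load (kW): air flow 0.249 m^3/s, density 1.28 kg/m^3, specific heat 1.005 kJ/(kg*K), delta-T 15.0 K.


Q = V_dot * rho * cp * dT
Q = 0.249 * 1.28 * 1.005 * 15.0
Q = 4.805 kW

4.805


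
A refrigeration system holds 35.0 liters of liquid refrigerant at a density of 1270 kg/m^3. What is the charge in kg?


Charge = V * rho / 1000
Charge = 35.0 * 1270 / 1000
Charge = 44.45 kg

44.45


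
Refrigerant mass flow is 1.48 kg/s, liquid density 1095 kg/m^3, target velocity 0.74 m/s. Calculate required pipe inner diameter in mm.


A = m_dot / (rho * v) = 1.48 / (1095 * 0.74) = 0.001826484018 m^2
d = sqrt(4*A/pi) * 1000
d = 48.2 mm

48.2


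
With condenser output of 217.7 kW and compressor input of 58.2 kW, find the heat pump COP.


COP_hp = Q_cond / W
COP_hp = 217.7 / 58.2
COP_hp = 3.741

3.741


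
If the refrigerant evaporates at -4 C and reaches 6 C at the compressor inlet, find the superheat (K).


Superheat = T_suction - T_evap
Superheat = 6 - (-4)
Superheat = 10 K

10


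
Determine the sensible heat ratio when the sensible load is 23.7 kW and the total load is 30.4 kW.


SHR = Q_sensible / Q_total
SHR = 23.7 / 30.4
SHR = 0.78

0.78


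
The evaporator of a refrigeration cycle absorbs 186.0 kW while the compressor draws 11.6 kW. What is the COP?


COP = Q_evap / W
COP = 186.0 / 11.6
COP = 16.034

16.034


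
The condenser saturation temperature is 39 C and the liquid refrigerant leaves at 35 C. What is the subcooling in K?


Subcooling = T_cond - T_liquid
Subcooling = 39 - 35
Subcooling = 4 K

4


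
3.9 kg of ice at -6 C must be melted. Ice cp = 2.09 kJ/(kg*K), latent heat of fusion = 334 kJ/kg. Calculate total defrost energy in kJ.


Sensible heat = cp * dT = 2.09 * 6 = 12.54 kJ/kg
Total per kg = 12.54 + 334 = 346.54 kJ/kg
Q = m * total = 3.9 * 346.54
Q = 1351.5 kJ

1351.5


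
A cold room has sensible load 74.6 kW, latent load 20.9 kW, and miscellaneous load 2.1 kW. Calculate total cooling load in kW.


Q_total = Q_s + Q_l + Q_misc
Q_total = 74.6 + 20.9 + 2.1
Q_total = 97.6 kW

97.6


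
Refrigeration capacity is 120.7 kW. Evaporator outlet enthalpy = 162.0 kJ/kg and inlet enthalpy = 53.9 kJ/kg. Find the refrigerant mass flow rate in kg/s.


dh = 162.0 - 53.9 = 108.1 kJ/kg
m_dot = Q / dh = 120.7 / 108.1 = 1.1166 kg/s

1.1166


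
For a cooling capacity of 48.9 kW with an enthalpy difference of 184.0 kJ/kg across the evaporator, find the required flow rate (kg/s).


m_dot = Q / dh
m_dot = 48.9 / 184.0
m_dot = 0.2658 kg/s

0.2658


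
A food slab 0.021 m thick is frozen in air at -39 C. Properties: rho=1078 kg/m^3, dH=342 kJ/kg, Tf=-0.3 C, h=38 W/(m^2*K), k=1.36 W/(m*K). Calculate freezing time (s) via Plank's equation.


dT = -0.3 - (-39) = 38.7 K
term1 = a/(2h) = 0.021/(2*38) = 0.0002763157895
term2 = a^2/(8k) = 0.021^2/(8*1.36) = 0.00004053308824
t = rho*dH*1000/dT * (term1 + term2)
t = 1078*342*1000/38.7 * (0.0002763157895 + 0.00004053308824)
t = 3018 s

3018


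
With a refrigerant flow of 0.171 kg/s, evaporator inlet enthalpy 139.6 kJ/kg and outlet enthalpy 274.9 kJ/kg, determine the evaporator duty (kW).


dh = 274.9 - 139.6 = 135.3 kJ/kg
Q_evap = m_dot * dh = 0.171 * 135.3
Q_evap = 23.14 kW

23.14


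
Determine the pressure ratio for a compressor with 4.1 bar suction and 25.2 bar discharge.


PR = P_high / P_low
PR = 25.2 / 4.1
PR = 6.146

6.146


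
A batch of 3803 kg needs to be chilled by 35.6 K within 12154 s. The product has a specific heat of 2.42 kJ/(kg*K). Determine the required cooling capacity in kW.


Q = m * cp * dT / t
Q = 3803 * 2.42 * 35.6 / 12154
Q = 26.957 kW

26.957


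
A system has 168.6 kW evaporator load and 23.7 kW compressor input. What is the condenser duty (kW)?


Q_cond = Q_evap + W
Q_cond = 168.6 + 23.7
Q_cond = 192.3 kW

192.3


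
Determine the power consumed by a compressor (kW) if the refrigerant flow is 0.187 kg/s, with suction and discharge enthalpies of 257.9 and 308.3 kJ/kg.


dh = 308.3 - 257.9 = 50.4 kJ/kg
W = m_dot * dh = 0.187 * 50.4 = 9.42 kW

9.42


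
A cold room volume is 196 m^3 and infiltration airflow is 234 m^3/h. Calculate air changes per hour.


ACH = flow / volume
ACH = 234 / 196
ACH = 1.194

1.194


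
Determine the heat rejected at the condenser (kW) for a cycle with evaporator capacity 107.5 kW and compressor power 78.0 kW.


Q_cond = Q_evap + W
Q_cond = 107.5 + 78.0
Q_cond = 185.5 kW

185.5


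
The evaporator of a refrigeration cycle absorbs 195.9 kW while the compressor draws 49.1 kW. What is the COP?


COP = Q_evap / W
COP = 195.9 / 49.1
COP = 3.99

3.99


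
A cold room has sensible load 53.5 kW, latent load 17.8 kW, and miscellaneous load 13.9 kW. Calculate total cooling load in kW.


Q_total = Q_s + Q_l + Q_misc
Q_total = 53.5 + 17.8 + 13.9
Q_total = 85.2 kW

85.2


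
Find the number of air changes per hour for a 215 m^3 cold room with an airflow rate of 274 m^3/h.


ACH = flow / volume
ACH = 274 / 215
ACH = 1.274

1.274


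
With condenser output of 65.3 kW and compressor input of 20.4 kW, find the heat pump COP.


COP_hp = Q_cond / W
COP_hp = 65.3 / 20.4
COP_hp = 3.201

3.201


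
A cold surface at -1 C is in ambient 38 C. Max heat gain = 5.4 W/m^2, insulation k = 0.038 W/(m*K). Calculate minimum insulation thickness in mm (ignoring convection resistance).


dT = 38 - (-1) = 39 K
thickness = k * dT / q_max * 1000
thickness = 0.038 * 39 / 5.4 * 1000
thickness = 274.4 mm

274.4


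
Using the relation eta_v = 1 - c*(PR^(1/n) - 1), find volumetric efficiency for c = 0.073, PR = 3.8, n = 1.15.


PR^(1/n) = 3.8^(1/1.15) = 3.1927113
eta_v = 1 - 0.073 * (3.1927113 - 1)
eta_v = 0.8399

0.8399


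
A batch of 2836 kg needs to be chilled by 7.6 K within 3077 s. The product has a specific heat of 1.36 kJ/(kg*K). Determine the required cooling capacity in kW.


Q = m * cp * dT / t
Q = 2836 * 1.36 * 7.6 / 3077
Q = 9.526 kW

9.526


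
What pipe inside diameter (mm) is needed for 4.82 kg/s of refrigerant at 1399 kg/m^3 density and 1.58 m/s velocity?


A = m_dot / (rho * v) = 4.82 / (1399 * 1.58) = 0.002180581066 m^2
d = sqrt(4*A/pi) * 1000
d = 52.7 mm

52.7


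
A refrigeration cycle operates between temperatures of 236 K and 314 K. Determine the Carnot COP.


dT = 314 - 236 = 78 K
COP_carnot = T_cold / dT = 236 / 78
COP_carnot = 3.026

3.026


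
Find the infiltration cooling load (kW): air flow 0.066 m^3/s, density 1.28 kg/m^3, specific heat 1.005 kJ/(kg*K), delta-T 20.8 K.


Q = V_dot * rho * cp * dT
Q = 0.066 * 1.28 * 1.005 * 20.8
Q = 1.766 kW

1.766


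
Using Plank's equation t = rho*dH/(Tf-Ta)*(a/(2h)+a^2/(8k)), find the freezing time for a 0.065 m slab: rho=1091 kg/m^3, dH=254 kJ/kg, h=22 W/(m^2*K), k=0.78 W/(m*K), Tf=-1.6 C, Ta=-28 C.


dT = -1.6 - (-28) = 26.4 K
term1 = a/(2h) = 0.065/(2*22) = 0.001477272727
term2 = a^2/(8k) = 0.065^2/(8*0.78) = 0.0006770833333
t = rho*dH*1000/dT * (term1 + term2)
t = 1091*254*1000/26.4 * (0.001477272727 + 0.0006770833333)
t = 22614 s

22614


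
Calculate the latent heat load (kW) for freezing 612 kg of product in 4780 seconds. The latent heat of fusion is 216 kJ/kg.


Q_lat = m * h_fg / t
Q_lat = 612 * 216 / 4780
Q_lat = 27.66 kW

27.66


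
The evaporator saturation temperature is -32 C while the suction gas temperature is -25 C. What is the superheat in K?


Superheat = T_suction - T_evap
Superheat = -25 - (-32)
Superheat = 7 K

7


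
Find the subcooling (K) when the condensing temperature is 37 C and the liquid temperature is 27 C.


Subcooling = T_cond - T_liquid
Subcooling = 37 - 27
Subcooling = 10 K

10


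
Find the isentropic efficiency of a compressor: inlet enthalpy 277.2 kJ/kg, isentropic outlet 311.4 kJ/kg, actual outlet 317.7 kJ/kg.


dh_ideal = 311.4 - 277.2 = 34.2 kJ/kg
dh_actual = 317.7 - 277.2 = 40.5 kJ/kg
eta_s = dh_ideal / dh_actual = 34.2 / 40.5
eta_s = 0.8444

0.8444


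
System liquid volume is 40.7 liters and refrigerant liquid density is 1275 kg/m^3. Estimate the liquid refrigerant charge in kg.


Charge = V * rho / 1000
Charge = 40.7 * 1275 / 1000
Charge = 51.89 kg

51.89


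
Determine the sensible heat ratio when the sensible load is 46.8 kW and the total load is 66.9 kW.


SHR = Q_sensible / Q_total
SHR = 46.8 / 66.9
SHR = 0.7

0.7


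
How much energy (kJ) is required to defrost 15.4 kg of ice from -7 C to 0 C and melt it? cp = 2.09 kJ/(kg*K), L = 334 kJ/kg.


Sensible heat = cp * dT = 2.09 * 7 = 14.63 kJ/kg
Total per kg = 14.63 + 334 = 348.63 kJ/kg
Q = m * total = 15.4 * 348.63
Q = 5368.9 kJ

5368.9


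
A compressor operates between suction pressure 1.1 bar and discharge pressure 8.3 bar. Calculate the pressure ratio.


PR = P_high / P_low
PR = 8.3 / 1.1
PR = 7.545

7.545


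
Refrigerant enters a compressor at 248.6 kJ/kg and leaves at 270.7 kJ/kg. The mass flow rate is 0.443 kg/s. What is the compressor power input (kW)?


dh = 270.7 - 248.6 = 22.1 kJ/kg
W = m_dot * dh = 0.443 * 22.1 = 9.79 kW

9.79


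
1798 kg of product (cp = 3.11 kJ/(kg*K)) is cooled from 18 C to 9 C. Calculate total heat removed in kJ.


dT = 18 - (9) = 9 K
Q = m * cp * dT = 1798 * 3.11 * 9
Q = 50326 kJ

50326


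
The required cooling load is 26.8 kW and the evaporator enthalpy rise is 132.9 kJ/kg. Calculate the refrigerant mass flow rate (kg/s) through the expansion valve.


m_dot = Q / dh
m_dot = 26.8 / 132.9
m_dot = 0.2017 kg/s

0.2017


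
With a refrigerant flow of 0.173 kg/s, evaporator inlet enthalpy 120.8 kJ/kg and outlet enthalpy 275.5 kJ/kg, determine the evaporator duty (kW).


dh = 275.5 - 120.8 = 154.7 kJ/kg
Q_evap = m_dot * dh = 0.173 * 154.7
Q_evap = 26.76 kW

26.76


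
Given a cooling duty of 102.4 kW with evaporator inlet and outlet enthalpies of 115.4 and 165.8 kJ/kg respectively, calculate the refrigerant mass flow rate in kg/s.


dh = 165.8 - 115.4 = 50.4 kJ/kg
m_dot = Q / dh = 102.4 / 50.4 = 2.0317 kg/s

2.0317


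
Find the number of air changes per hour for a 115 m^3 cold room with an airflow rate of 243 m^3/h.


ACH = flow / volume
ACH = 243 / 115
ACH = 2.113

2.113


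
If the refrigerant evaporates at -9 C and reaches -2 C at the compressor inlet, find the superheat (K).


Superheat = T_suction - T_evap
Superheat = -2 - (-9)
Superheat = 7 K

7


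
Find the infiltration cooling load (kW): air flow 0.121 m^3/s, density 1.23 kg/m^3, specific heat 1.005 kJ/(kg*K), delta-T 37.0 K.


Q = V_dot * rho * cp * dT
Q = 0.121 * 1.23 * 1.005 * 37.0
Q = 5.534 kW

5.534


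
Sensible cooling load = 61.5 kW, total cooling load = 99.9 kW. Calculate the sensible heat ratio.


SHR = Q_sensible / Q_total
SHR = 61.5 / 99.9
SHR = 0.616

0.616


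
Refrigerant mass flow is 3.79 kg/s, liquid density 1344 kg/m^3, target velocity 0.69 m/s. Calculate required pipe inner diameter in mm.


A = m_dot / (rho * v) = 3.79 / (1344 * 0.69) = 0.004086870255 m^2
d = sqrt(4*A/pi) * 1000
d = 72.1 mm

72.1


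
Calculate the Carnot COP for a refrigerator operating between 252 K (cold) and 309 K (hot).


dT = 309 - 252 = 57 K
COP_carnot = T_cold / dT = 252 / 57
COP_carnot = 4.421

4.421


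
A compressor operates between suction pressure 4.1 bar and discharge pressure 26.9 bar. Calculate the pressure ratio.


PR = P_high / P_low
PR = 26.9 / 4.1
PR = 6.561

6.561


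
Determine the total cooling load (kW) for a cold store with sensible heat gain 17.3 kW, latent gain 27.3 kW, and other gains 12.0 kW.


Q_total = Q_s + Q_l + Q_misc
Q_total = 17.3 + 27.3 + 12.0
Q_total = 56.6 kW

56.6


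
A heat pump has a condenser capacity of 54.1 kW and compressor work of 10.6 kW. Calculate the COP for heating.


COP_hp = Q_cond / W
COP_hp = 54.1 / 10.6
COP_hp = 5.104

5.104


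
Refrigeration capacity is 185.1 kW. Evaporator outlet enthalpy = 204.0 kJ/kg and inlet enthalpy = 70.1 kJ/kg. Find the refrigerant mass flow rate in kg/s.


dh = 204.0 - 70.1 = 133.9 kJ/kg
m_dot = Q / dh = 185.1 / 133.9 = 1.3824 kg/s

1.3824


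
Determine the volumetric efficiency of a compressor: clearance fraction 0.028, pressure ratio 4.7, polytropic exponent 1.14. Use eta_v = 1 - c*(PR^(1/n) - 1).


PR^(1/n) = 4.7^(1/1.14) = 3.88650763
eta_v = 1 - 0.028 * (3.88650763 - 1)
eta_v = 0.9192

0.9192


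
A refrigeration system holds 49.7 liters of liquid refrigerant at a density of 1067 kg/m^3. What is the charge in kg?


Charge = V * rho / 1000
Charge = 49.7 * 1067 / 1000
Charge = 53.03 kg

53.03


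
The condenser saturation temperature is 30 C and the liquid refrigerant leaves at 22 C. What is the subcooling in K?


Subcooling = T_cond - T_liquid
Subcooling = 30 - 22
Subcooling = 8 K

8


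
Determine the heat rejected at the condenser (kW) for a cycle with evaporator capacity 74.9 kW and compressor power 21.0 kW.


Q_cond = Q_evap + W
Q_cond = 74.9 + 21.0
Q_cond = 95.9 kW

95.9


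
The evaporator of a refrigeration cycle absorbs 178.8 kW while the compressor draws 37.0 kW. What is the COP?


COP = Q_evap / W
COP = 178.8 / 37.0
COP = 4.832

4.832


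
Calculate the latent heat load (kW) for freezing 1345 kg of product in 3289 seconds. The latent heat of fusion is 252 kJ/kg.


Q_lat = m * h_fg / t
Q_lat = 1345 * 252 / 3289
Q_lat = 103.05 kW

103.05


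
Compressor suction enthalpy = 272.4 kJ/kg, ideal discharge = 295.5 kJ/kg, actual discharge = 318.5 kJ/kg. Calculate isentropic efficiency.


dh_ideal = 295.5 - 272.4 = 23.1 kJ/kg
dh_actual = 318.5 - 272.4 = 46.1 kJ/kg
eta_s = dh_ideal / dh_actual = 23.1 / 46.1
eta_s = 0.5011

0.5011


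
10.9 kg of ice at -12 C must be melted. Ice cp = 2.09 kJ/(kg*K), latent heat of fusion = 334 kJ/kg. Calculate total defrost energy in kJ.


Sensible heat = cp * dT = 2.09 * 12 = 25.08 kJ/kg
Total per kg = 25.08 + 334 = 359.08 kJ/kg
Q = m * total = 10.9 * 359.08
Q = 3914.0 kJ

3914.0


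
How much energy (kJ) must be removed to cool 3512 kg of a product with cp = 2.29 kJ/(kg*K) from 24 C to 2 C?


dT = 24 - (2) = 22 K
Q = m * cp * dT = 3512 * 2.29 * 22
Q = 176935 kJ

176935


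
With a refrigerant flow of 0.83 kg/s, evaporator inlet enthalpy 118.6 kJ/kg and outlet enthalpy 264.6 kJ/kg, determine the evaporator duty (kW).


dh = 264.6 - 118.6 = 146.0 kJ/kg
Q_evap = m_dot * dh = 0.83 * 146.0
Q_evap = 121.18 kW

121.18


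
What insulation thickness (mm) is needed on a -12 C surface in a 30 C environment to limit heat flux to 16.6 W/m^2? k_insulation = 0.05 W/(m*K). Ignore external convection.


dT = 30 - (-12) = 42 K
thickness = k * dT / q_max * 1000
thickness = 0.05 * 42 / 16.6 * 1000
thickness = 126.5 mm

126.5


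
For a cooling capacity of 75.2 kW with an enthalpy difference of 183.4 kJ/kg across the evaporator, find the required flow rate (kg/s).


m_dot = Q / dh
m_dot = 75.2 / 183.4
m_dot = 0.41 kg/s

0.41


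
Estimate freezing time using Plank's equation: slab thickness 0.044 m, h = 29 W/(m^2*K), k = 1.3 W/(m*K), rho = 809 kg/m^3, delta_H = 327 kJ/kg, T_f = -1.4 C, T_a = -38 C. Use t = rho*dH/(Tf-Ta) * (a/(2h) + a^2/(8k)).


dT = -1.4 - (-38) = 36.6 K
term1 = a/(2h) = 0.044/(2*29) = 0.0007586206897
term2 = a^2/(8k) = 0.044^2/(8*1.3) = 0.0001861538462
t = rho*dH*1000/dT * (term1 + term2)
t = 809*327*1000/36.6 * (0.0007586206897 + 0.0001861538462)
t = 6829 s

6829


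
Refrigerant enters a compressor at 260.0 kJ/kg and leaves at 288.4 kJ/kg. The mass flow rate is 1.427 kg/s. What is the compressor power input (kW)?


dh = 288.4 - 260.0 = 28.4 kJ/kg
W = m_dot * dh = 1.427 * 28.4 = 40.53 kW

40.53


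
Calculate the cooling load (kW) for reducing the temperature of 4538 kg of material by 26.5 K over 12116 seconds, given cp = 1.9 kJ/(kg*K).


Q = m * cp * dT / t
Q = 4538 * 1.9 * 26.5 / 12116
Q = 18.858 kW

18.858


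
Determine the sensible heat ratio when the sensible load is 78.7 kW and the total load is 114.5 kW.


SHR = Q_sensible / Q_total
SHR = 78.7 / 114.5
SHR = 0.687

0.687


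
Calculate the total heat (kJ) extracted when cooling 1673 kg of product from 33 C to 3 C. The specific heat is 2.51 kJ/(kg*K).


dT = 33 - (3) = 30 K
Q = m * cp * dT = 1673 * 2.51 * 30
Q = 125977 kJ

125977


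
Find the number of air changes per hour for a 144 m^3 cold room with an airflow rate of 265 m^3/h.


ACH = flow / volume
ACH = 265 / 144
ACH = 1.84

1.84


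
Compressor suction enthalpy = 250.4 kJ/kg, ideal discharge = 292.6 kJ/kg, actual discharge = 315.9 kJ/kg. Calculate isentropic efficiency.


dh_ideal = 292.6 - 250.4 = 42.2 kJ/kg
dh_actual = 315.9 - 250.4 = 65.5 kJ/kg
eta_s = dh_ideal / dh_actual = 42.2 / 65.5
eta_s = 0.6443

0.6443


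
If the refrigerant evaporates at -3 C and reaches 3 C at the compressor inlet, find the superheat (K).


Superheat = T_suction - T_evap
Superheat = 3 - (-3)
Superheat = 6 K

6


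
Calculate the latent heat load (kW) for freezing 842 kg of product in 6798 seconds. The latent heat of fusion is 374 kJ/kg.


Q_lat = m * h_fg / t
Q_lat = 842 * 374 / 6798
Q_lat = 46.32 kW

46.32


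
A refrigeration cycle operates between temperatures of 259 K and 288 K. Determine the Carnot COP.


dT = 288 - 259 = 29 K
COP_carnot = T_cold / dT = 259 / 29
COP_carnot = 8.931

8.931


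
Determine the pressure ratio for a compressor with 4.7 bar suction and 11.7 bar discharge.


PR = P_high / P_low
PR = 11.7 / 4.7
PR = 2.489

2.489


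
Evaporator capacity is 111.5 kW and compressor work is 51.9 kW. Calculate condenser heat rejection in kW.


Q_cond = Q_evap + W
Q_cond = 111.5 + 51.9
Q_cond = 163.4 kW

163.4


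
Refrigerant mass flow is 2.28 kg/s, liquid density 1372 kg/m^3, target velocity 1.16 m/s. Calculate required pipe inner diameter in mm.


A = m_dot / (rho * v) = 2.28 / (1372 * 1.16) = 0.001432592742 m^2
d = sqrt(4*A/pi) * 1000
d = 42.7 mm

42.7


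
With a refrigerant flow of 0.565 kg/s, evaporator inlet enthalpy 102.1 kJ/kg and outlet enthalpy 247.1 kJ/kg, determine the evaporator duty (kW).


dh = 247.1 - 102.1 = 145.0 kJ/kg
Q_evap = m_dot * dh = 0.565 * 145.0
Q_evap = 81.93 kW

81.93


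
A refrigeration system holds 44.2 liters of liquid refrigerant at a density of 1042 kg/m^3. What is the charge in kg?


Charge = V * rho / 1000
Charge = 44.2 * 1042 / 1000
Charge = 46.06 kg

46.06


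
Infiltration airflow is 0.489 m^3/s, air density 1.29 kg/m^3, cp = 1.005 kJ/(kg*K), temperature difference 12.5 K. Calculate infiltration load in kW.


Q = V_dot * rho * cp * dT
Q = 0.489 * 1.29 * 1.005 * 12.5
Q = 7.925 kW

7.925


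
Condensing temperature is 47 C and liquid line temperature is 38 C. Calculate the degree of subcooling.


Subcooling = T_cond - T_liquid
Subcooling = 47 - 38
Subcooling = 9 K

9


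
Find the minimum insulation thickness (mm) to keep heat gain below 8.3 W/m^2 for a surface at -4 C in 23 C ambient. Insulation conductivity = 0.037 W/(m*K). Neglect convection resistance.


dT = 23 - (-4) = 27 K
thickness = k * dT / q_max * 1000
thickness = 0.037 * 27 / 8.3 * 1000
thickness = 120.4 mm

120.4


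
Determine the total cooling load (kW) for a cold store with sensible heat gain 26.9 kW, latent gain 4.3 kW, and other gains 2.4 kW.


Q_total = Q_s + Q_l + Q_misc
Q_total = 26.9 + 4.3 + 2.4
Q_total = 33.6 kW

33.6


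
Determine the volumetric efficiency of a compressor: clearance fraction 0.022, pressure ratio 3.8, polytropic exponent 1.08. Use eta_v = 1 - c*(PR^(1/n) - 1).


PR^(1/n) = 3.8^(1/1.08) = 3.44220446
eta_v = 1 - 0.022 * (3.44220446 - 1)
eta_v = 0.9463

0.9463


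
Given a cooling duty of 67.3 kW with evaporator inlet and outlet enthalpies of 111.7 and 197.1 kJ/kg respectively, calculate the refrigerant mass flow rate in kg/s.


dh = 197.1 - 111.7 = 85.4 kJ/kg
m_dot = Q / dh = 67.3 / 85.4 = 0.7881 kg/s

0.7881


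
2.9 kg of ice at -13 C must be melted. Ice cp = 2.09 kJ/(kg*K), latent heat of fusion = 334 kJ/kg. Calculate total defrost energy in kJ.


Sensible heat = cp * dT = 2.09 * 13 = 27.17 kJ/kg
Total per kg = 27.17 + 334 = 361.17 kJ/kg
Q = m * total = 2.9 * 361.17
Q = 1047.4 kJ

1047.4


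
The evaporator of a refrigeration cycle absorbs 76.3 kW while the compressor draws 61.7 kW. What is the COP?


COP = Q_evap / W
COP = 76.3 / 61.7
COP = 1.237

1.237


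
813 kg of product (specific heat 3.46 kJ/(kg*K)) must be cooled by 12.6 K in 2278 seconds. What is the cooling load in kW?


Q = m * cp * dT / t
Q = 813 * 3.46 * 12.6 / 2278
Q = 15.559 kW

15.559


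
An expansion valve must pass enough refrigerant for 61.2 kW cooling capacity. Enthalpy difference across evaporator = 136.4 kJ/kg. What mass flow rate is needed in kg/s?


m_dot = Q / dh
m_dot = 61.2 / 136.4
m_dot = 0.4487 kg/s

0.4487


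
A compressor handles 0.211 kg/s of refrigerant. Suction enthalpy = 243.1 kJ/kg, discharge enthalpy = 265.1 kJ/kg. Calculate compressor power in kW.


dh = 265.1 - 243.1 = 22.0 kJ/kg
W = m_dot * dh = 0.211 * 22.0 = 4.64 kW

4.64


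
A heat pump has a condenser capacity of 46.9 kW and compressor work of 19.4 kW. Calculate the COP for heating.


COP_hp = Q_cond / W
COP_hp = 46.9 / 19.4
COP_hp = 2.418

2.418


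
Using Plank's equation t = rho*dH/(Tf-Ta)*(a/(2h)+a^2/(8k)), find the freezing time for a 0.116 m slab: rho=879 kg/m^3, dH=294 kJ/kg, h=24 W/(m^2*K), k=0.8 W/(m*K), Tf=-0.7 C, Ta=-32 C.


dT = -0.7 - (-32) = 31.3 K
term1 = a/(2h) = 0.116/(2*24) = 0.002416666667
term2 = a^2/(8k) = 0.116^2/(8*0.8) = 0.0021025
t = rho*dH*1000/dT * (term1 + term2)
t = 879*294*1000/31.3 * (0.002416666667 + 0.0021025)
t = 37312 s

37312


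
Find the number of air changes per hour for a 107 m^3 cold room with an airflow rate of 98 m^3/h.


ACH = flow / volume
ACH = 98 / 107
ACH = 0.916

0.916


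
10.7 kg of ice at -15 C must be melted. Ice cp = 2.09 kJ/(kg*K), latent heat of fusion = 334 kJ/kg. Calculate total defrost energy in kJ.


Sensible heat = cp * dT = 2.09 * 15 = 31.35 kJ/kg
Total per kg = 31.35 + 334 = 365.35 kJ/kg
Q = m * total = 10.7 * 365.35
Q = 3909.2 kJ

3909.2


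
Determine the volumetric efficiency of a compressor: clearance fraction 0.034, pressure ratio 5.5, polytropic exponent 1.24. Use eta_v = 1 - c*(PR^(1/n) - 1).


PR^(1/n) = 5.5^(1/1.24) = 3.95427333
eta_v = 1 - 0.034 * (3.95427333 - 1)
eta_v = 0.8996

0.8996


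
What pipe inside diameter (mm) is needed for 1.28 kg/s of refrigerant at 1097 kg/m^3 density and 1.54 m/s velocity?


A = m_dot / (rho * v) = 1.28 / (1097 * 1.54) = 0.0007576744131 m^2
d = sqrt(4*A/pi) * 1000
d = 31.1 mm

31.1


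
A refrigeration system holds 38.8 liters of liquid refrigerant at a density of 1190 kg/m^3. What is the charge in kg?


Charge = V * rho / 1000
Charge = 38.8 * 1190 / 1000
Charge = 46.17 kg

46.17


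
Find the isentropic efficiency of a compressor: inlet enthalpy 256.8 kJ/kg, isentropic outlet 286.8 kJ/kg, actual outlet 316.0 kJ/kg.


dh_ideal = 286.8 - 256.8 = 30.0 kJ/kg
dh_actual = 316.0 - 256.8 = 59.2 kJ/kg
eta_s = dh_ideal / dh_actual = 30.0 / 59.2
eta_s = 0.5068

0.5068


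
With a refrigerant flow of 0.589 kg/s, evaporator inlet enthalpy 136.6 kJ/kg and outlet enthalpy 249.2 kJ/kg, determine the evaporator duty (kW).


dh = 249.2 - 136.6 = 112.6 kJ/kg
Q_evap = m_dot * dh = 0.589 * 112.6
Q_evap = 66.32 kW

66.32


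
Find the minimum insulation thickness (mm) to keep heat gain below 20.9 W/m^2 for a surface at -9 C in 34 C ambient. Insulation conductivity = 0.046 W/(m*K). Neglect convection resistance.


dT = 34 - (-9) = 43 K
thickness = k * dT / q_max * 1000
thickness = 0.046 * 43 / 20.9 * 1000
thickness = 94.6 mm

94.6


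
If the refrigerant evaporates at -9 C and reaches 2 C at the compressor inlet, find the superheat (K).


Superheat = T_suction - T_evap
Superheat = 2 - (-9)
Superheat = 11 K

11


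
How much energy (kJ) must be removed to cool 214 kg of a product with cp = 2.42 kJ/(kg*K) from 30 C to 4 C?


dT = 30 - (4) = 26 K
Q = m * cp * dT = 214 * 2.42 * 26
Q = 13465 kJ

13465


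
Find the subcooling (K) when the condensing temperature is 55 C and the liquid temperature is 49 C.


Subcooling = T_cond - T_liquid
Subcooling = 55 - 49
Subcooling = 6 K

6


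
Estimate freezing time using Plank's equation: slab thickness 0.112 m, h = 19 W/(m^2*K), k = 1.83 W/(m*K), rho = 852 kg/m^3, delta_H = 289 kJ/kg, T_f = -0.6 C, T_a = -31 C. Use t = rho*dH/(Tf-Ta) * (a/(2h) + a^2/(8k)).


dT = -0.6 - (-31) = 30.4 K
term1 = a/(2h) = 0.112/(2*19) = 0.002947368421
term2 = a^2/(8k) = 0.112^2/(8*1.83) = 0.0008568306011
t = rho*dH*1000/dT * (term1 + term2)
t = 852*289*1000/30.4 * (0.002947368421 + 0.0008568306011)
t = 30813 s

30813


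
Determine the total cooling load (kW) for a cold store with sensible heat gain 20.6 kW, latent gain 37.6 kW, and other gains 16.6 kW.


Q_total = Q_s + Q_l + Q_misc
Q_total = 20.6 + 37.6 + 16.6
Q_total = 74.8 kW

74.8


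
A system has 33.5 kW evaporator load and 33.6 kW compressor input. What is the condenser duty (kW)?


Q_cond = Q_evap + W
Q_cond = 33.5 + 33.6
Q_cond = 67.1 kW

67.1


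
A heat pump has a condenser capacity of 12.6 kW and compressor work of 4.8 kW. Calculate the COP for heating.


COP_hp = Q_cond / W
COP_hp = 12.6 / 4.8
COP_hp = 2.625

2.625


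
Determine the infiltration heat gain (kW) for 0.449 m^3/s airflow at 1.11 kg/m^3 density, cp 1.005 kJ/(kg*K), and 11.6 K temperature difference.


Q = V_dot * rho * cp * dT
Q = 0.449 * 1.11 * 1.005 * 11.6
Q = 5.81 kW

5.81


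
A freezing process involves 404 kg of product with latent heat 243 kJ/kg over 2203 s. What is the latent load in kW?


Q_lat = m * h_fg / t
Q_lat = 404 * 243 / 2203
Q_lat = 44.56 kW

44.56


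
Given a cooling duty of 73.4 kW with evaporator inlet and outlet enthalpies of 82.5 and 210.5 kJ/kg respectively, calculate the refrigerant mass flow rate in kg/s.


dh = 210.5 - 82.5 = 128.0 kJ/kg
m_dot = Q / dh = 73.4 / 128.0 = 0.5734 kg/s

0.5734


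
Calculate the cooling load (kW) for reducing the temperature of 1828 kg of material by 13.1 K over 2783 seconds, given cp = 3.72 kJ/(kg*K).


Q = m * cp * dT / t
Q = 1828 * 3.72 * 13.1 / 2783
Q = 32.009 kW

32.009


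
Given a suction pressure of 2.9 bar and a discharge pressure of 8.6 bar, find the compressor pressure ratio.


PR = P_high / P_low
PR = 8.6 / 2.9
PR = 2.966

2.966


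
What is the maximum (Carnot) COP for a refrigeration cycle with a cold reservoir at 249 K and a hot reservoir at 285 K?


dT = 285 - 249 = 36 K
COP_carnot = T_cold / dT = 249 / 36
COP_carnot = 6.917

6.917


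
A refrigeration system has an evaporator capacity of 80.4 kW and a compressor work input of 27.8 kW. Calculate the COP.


COP = Q_evap / W
COP = 80.4 / 27.8
COP = 2.892

2.892


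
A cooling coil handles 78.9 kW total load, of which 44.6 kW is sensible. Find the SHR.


SHR = Q_sensible / Q_total
SHR = 44.6 / 78.9
SHR = 0.565

0.565


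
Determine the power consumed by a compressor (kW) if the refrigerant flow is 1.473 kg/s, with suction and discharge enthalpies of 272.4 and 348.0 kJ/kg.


dh = 348.0 - 272.4 = 75.6 kJ/kg
W = m_dot * dh = 1.473 * 75.6 = 111.36 kW

111.36


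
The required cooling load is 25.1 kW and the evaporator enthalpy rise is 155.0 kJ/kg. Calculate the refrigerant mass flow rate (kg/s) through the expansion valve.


m_dot = Q / dh
m_dot = 25.1 / 155.0
m_dot = 0.1619 kg/s

0.1619


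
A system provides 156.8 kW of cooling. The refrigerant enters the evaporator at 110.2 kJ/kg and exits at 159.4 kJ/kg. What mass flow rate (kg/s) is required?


dh = 159.4 - 110.2 = 49.2 kJ/kg
m_dot = Q / dh = 156.8 / 49.2 = 3.187 kg/s

3.187


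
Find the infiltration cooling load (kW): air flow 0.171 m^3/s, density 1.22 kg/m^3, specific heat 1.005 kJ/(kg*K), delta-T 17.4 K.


Q = V_dot * rho * cp * dT
Q = 0.171 * 1.22 * 1.005 * 17.4
Q = 3.648 kW

3.648


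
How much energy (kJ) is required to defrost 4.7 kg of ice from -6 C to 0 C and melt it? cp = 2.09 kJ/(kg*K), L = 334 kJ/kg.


Sensible heat = cp * dT = 2.09 * 6 = 12.54 kJ/kg
Total per kg = 12.54 + 334 = 346.54 kJ/kg
Q = m * total = 4.7 * 346.54
Q = 1628.7 kJ

1628.7


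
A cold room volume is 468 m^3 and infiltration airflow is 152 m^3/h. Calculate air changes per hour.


ACH = flow / volume
ACH = 152 / 468
ACH = 0.325

0.325


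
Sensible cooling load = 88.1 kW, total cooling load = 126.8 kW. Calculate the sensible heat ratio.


SHR = Q_sensible / Q_total
SHR = 88.1 / 126.8
SHR = 0.695

0.695


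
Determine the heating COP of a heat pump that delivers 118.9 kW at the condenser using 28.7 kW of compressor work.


COP_hp = Q_cond / W
COP_hp = 118.9 / 28.7
COP_hp = 4.143

4.143


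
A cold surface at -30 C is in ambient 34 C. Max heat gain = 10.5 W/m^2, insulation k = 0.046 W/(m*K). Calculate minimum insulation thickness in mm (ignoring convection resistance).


dT = 34 - (-30) = 64 K
thickness = k * dT / q_max * 1000
thickness = 0.046 * 64 / 10.5 * 1000
thickness = 280.4 mm

280.4


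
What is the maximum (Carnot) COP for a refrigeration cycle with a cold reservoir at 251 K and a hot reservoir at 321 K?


dT = 321 - 251 = 70 K
COP_carnot = T_cold / dT = 251 / 70
COP_carnot = 3.586

3.586


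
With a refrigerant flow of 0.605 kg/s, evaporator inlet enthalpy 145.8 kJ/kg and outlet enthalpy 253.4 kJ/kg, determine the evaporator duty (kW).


dh = 253.4 - 145.8 = 107.6 kJ/kg
Q_evap = m_dot * dh = 0.605 * 107.6
Q_evap = 65.1 kW

65.1


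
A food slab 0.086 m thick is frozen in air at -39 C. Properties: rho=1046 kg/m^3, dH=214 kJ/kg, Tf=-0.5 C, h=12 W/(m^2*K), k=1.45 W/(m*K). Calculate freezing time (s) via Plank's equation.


dT = -0.5 - (-39) = 38.5 K
term1 = a/(2h) = 0.086/(2*12) = 0.003583333333
term2 = a^2/(8k) = 0.086^2/(8*1.45) = 0.0006375862069
t = rho*dH*1000/dT * (term1 + term2)
t = 1046*214*1000/38.5 * (0.003583333333 + 0.0006375862069)
t = 24541 s

24541
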